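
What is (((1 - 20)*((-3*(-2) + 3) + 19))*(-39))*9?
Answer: 186732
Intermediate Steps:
(((1 - 20)*((-3*(-2) + 3) + 19))*(-39))*9 = (-19*((6 + 3) + 19)*(-39))*9 = (-19*(9 + 19)*(-39))*9 = (-19*28*(-39))*9 = -532*(-39)*9 = 20748*9 = 186732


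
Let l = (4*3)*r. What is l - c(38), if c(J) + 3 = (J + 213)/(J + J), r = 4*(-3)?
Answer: -10967/76 ≈ -144.30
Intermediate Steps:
r = -12
c(J) = -3 + (213 + J)/(2*J) (c(J) = -3 + (J + 213)/(J + J) = -3 + (213 + J)/((2*J)) = -3 + (213 + J)*(1/(2*J)) = -3 + (213 + J)/(2*J))
l = -144 (l = (4*3)*(-12) = 12*(-12) = -144)
l - c(38) = -144 - (213 - 5*38)/(2*38) = -144 - (213 - 190)/(2*38) = -144 - 23/(2*38) = -144 - 1*23/76 = -144 - 23/76 = -10967/76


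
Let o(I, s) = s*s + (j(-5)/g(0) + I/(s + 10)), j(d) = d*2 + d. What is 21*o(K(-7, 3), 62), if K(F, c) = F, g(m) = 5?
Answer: 1935815/24 ≈ 80659.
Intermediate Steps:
j(d) = 3*d (j(d) = 2*d + d = 3*d)
o(I, s) = -3 + s² + I/(10 + s) (o(I, s) = s*s + ((3*(-5))/5 + I/(s + 10)) = s² + (-15*⅕ + I/(10 + s)) = s² + (-3 + I/(10 + s)) = -3 + s² + I/(10 + s))
21*o(K(-7, 3), 62) = 21*((-30 - 7 + 62³ - 3*62 + 10*62²)/(10 + 62)) = 21*((-30 - 7 + 238328 - 186 + 10*3844)/72) = 21*((-30 - 7 + 238328 - 186 + 38440)/72) = 21*((1/72)*276545) = 21*(276545/72) = 1935815/24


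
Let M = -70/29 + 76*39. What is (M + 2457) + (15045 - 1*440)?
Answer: 580684/29 ≈ 20024.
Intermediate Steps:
M = 85886/29 (M = -70*1/29 + 2964 = -70/29 + 2964 = 85886/29 ≈ 2961.6)
(M + 2457) + (15045 - 1*440) = (85886/29 + 2457) + (15045 - 1*440) = 157139/29 + (15045 - 440) = 157139/29 + 14605 = 580684/29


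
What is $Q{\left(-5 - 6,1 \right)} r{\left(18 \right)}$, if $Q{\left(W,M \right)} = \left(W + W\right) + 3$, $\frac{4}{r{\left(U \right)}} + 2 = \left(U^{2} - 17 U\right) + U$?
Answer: $- \frac{38}{17} \approx -2.2353$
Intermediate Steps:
$r{\left(U \right)} = \frac{4}{-2 + U^{2} - 16 U}$ ($r{\left(U \right)} = \frac{4}{-2 + \left(\left(U^{2} - 17 U\right) + U\right)} = \frac{4}{-2 + \left(U^{2} - 16 U\right)} = \frac{4}{-2 + U^{2} - 16 U}$)
$Q{\left(W,M \right)} = 3 + 2 W$ ($Q{\left(W,M \right)} = 2 W + 3 = 3 + 2 W$)
$Q{\left(-5 - 6,1 \right)} r{\left(18 \right)} = \left(3 + 2 \left(-5 - 6\right)\right) \frac{4}{-2 + 18^{2} - 288} = \left(3 + 2 \left(-5 - 6\right)\right) \frac{4}{-2 + 324 - 288} = \left(3 + 2 \left(-11\right)\right) \frac{4}{34} = \left(3 - 22\right) 4 \cdot \frac{1}{34} = \left(-19\right) \frac{2}{17} = - \frac{38}{17}$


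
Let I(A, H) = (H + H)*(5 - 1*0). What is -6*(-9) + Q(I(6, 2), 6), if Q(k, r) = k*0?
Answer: 54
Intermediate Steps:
I(A, H) = 10*H (I(A, H) = (2*H)*(5 + 0) = (2*H)*5 = 10*H)
Q(k, r) = 0
-6*(-9) + Q(I(6, 2), 6) = -6*(-9) + 0 = 54 + 0 = 54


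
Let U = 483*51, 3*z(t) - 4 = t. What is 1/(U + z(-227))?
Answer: 3/73676 ≈ 4.0719e-5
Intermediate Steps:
z(t) = 4/3 + t/3
U = 24633
1/(U + z(-227)) = 1/(24633 + (4/3 + (1/3)*(-227))) = 1/(24633 + (4/3 - 227/3)) = 1/(24633 - 223/3) = 1/(73676/3) = 3/73676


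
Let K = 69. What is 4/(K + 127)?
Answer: 1/49 ≈ 0.020408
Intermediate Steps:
4/(K + 127) = 4/(69 + 127) = 4/196 = 4*(1/196) = 1/49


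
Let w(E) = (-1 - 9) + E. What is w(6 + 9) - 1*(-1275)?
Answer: 1280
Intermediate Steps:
w(E) = -10 + E
w(6 + 9) - 1*(-1275) = (-10 + (6 + 9)) - 1*(-1275) = (-10 + 15) + 1275 = 5 + 1275 = 1280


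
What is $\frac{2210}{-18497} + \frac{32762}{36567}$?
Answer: $\frac{525185644}{676379799} \approx 0.77647$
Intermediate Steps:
$\frac{2210}{-18497} + \frac{32762}{36567} = 2210 \left(- \frac{1}{18497}\right) + 32762 \cdot \frac{1}{36567} = - \frac{2210}{18497} + \frac{32762}{36567} = \frac{525185644}{676379799}$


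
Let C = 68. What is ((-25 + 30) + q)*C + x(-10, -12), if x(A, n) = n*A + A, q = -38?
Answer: -2134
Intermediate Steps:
x(A, n) = A + A*n (x(A, n) = A*n + A = A + A*n)
((-25 + 30) + q)*C + x(-10, -12) = ((-25 + 30) - 38)*68 - 10*(1 - 12) = (5 - 38)*68 - 10*(-11) = -33*68 + 110 = -2244 + 110 = -2134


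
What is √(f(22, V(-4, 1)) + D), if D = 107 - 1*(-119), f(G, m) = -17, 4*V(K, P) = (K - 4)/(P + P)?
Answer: √209 ≈ 14.457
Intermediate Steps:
V(K, P) = (-4 + K)/(8*P) (V(K, P) = ((K - 4)/(P + P))/4 = ((-4 + K)/((2*P)))/4 = ((-4 + K)*(1/(2*P)))/4 = ((-4 + K)/(2*P))/4 = (-4 + K)/(8*P))
D = 226 (D = 107 + 119 = 226)
√(f(22, V(-4, 1)) + D) = √(-17 + 226) = √209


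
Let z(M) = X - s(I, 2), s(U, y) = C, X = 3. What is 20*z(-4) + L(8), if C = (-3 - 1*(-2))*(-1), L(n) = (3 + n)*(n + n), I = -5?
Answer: 216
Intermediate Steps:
L(n) = 2*n*(3 + n) (L(n) = (3 + n)*(2*n) = 2*n*(3 + n))
C = 1 (C = (-3 + 2)*(-1) = -1*(-1) = 1)
s(U, y) = 1
z(M) = 2 (z(M) = 3 - 1*1 = 3 - 1 = 2)
20*z(-4) + L(8) = 20*2 + 2*8*(3 + 8) = 40 + 2*8*11 = 40 + 176 = 216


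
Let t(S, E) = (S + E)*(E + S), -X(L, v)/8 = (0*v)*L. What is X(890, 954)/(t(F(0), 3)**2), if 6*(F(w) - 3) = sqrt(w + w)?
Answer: 0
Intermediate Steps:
F(w) = 3 + sqrt(2)*sqrt(w)/6 (F(w) = 3 + sqrt(w + w)/6 = 3 + sqrt(2*w)/6 = 3 + (sqrt(2)*sqrt(w))/6 = 3 + sqrt(2)*sqrt(w)/6)
X(L, v) = 0 (X(L, v) = -8*0*v*L = -0*L = -8*0 = 0)
t(S, E) = (E + S)**2 (t(S, E) = (E + S)*(E + S) = (E + S)**2)
X(890, 954)/(t(F(0), 3)**2) = 0/(((3 + (3 + sqrt(2)*sqrt(0)/6))**2)**2) = 0/(((3 + (3 + (1/6)*sqrt(2)*0))**2)**2) = 0/(((3 + (3 + 0))**2)**2) = 0/(((3 + 3)**2)**2) = 0/((6**2)**2) = 0/(36**2) = 0/1296 = 0*(1/1296) = 0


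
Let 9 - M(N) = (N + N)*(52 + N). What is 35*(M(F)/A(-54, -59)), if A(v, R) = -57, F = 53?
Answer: 129745/19 ≈ 6828.7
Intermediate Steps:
M(N) = 9 - 2*N*(52 + N) (M(N) = 9 - (N + N)*(52 + N) = 9 - 2*N*(52 + N))
35*(M(F)/A(-54, -59)) = 35*((9 - 104*53 - 2*53**2)/(-57)) = 35*((9 - 5512 - 2*2809)*(-1/57)) = 35*((9 - 5512 - 5618)*(-1/57)) = 35*(-11121*(-1/57)) = 35*(3707/19) = 129745/19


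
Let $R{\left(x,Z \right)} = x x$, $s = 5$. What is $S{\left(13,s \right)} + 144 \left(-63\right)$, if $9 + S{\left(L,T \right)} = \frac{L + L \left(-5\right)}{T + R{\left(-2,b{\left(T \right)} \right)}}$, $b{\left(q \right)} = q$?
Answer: $- \frac{81781}{9} \approx -9086.8$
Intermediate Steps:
$R{\left(x,Z \right)} = x^{2}$
$S{\left(L,T \right)} = -9 - \frac{4 L}{4 + T}$ ($S{\left(L,T \right)} = -9 + \frac{L + L \left(-5\right)}{T + \left(-2\right)^{2}} = -9 + \frac{L - 5 L}{T + 4} = -9 + \frac{\left(-4\right) L}{4 + T} = -9 - \frac{4 L}{4 + T}$)
$S{\left(13,s \right)} + 144 \left(-63\right) = \frac{-36 - 45 - 52}{4 + 5} + 144 \left(-63\right) = \frac{-36 - 45 - 52}{9} - 9072 = \frac{1}{9} \left(-133\right) - 9072 = - \frac{133}{9} - 9072 = - \frac{81781}{9}$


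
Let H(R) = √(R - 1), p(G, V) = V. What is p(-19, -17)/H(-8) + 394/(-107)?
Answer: -394/107 + 17*I/3 ≈ -3.6822 + 5.6667*I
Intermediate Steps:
H(R) = √(-1 + R)
p(-19, -17)/H(-8) + 394/(-107) = -17/√(-1 - 8) + 394/(-107) = -17*(-I/3) + 394*(-1/107) = -17*(-I/3) - 394/107 = -(-17)*I/3 - 394/107 = 17*I/3 - 394/107 = -394/107 + 17*I/3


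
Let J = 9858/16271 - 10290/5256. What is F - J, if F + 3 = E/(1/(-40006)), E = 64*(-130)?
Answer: 89513994242213/268932 ≈ 3.3285e+8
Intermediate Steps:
E = -8320
J = -363569/268932 (J = 9858*(1/16271) - 10290*1/5256 = 186/307 - 1715/876 = -363569/268932 ≈ -1.3519)
F = 332849917 (F = -3 - 8320/(1/(-40006)) = -3 - 8320/(-1/40006) = -3 - 8320*(-40006) = -3 + 332849920 = 332849917)
F - J = 332849917 - 1*(-363569/268932) = 332849917 + 363569/268932 = 89513994242213/268932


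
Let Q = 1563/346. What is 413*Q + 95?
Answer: 678389/346 ≈ 1960.7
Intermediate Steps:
Q = 1563/346 (Q = 1563*(1/346) = 1563/346 ≈ 4.5173)
413*Q + 95 = 413*(1563/346) + 95 = 645519/346 + 95 = 678389/346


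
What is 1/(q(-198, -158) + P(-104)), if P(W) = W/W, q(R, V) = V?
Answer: -1/157 ≈ -0.0063694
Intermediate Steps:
P(W) = 1
1/(q(-198, -158) + P(-104)) = 1/(-158 + 1) = 1/(-157) = -1/157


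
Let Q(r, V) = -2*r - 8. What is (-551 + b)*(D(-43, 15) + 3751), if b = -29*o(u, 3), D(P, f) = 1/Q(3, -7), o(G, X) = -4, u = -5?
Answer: -22843155/14 ≈ -1.6317e+6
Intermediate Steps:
Q(r, V) = -8 - 2*r
D(P, f) = -1/14 (D(P, f) = 1/(-8 - 2*3) = 1/(-8 - 6) = 1/(-14) = -1/14)
b = 116 (b = -29*(-4) = 116)
(-551 + b)*(D(-43, 15) + 3751) = (-551 + 116)*(-1/14 + 3751) = -435*52513/14 = -22843155/14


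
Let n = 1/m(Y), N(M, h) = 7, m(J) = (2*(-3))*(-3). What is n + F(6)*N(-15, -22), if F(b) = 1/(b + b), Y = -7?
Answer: 23/36 ≈ 0.63889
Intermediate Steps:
m(J) = 18 (m(J) = -6*(-3) = 18)
F(b) = 1/(2*b)
n = 1/18 ≈ 0.055556
n + F(6)*N(-15, -22) = 1/18 + ((½)/6)*7 = 1/18 + ((½)*(⅙))*7 = 1/18 + (1/12)*7 = 1/18 + 7/12 = 23/36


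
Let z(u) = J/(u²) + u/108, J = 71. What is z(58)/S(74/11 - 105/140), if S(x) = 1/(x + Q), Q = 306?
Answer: 695890265/3996432 ≈ 174.13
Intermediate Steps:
S(x) = 1/(306 + x) (S(x) = 1/(x + 306) = 1/(306 + x))
z(u) = 71/u² + u/108 (z(u) = 71/(u²) + u/108 = 71/u² + u*(1/108) = 71/u² + u/108)
z(58)/S(74/11 - 105/140) = (71/58² + (1/108)*58)/(1/(306 + (74/11 - 105/140))) = (71*(1/3364) + 29/54)/(1/(306 + (74*(1/11) - 105*1/140))) = (71/3364 + 29/54)/(1/(306 + (74/11 - ¾))) = 50695/(90828*(1/(306 + 263/44))) = 50695/(90828*(1/(13727/44))) = 50695/(90828*(44/13727)) = (50695/90828)*(13727/44) = 695890265/3996432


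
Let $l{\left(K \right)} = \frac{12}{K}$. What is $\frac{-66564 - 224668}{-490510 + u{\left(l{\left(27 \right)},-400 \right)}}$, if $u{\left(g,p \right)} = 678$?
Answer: $\frac{36404}{61229} \approx 0.59455$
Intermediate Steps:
$\frac{-66564 - 224668}{-490510 + u{\left(l{\left(27 \right)},-400 \right)}} = \frac{-66564 - 224668}{-490510 + 678} = - \frac{291232}{-489832} = \left(-291232\right) \left(- \frac{1}{489832}\right) = \frac{36404}{61229}$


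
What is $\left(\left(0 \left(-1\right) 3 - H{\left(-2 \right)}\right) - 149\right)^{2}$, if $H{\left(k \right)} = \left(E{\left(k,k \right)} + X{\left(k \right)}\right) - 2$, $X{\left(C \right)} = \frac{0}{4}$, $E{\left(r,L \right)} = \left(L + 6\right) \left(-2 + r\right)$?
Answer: $17161$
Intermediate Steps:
$E{\left(r,L \right)} = \left(-2 + r\right) \left(6 + L\right)$ ($E{\left(r,L \right)} = \left(6 + L\right) \left(-2 + r\right) = \left(-2 + r\right) \left(6 + L\right)$)
$X{\left(C \right)} = 0$ ($X{\left(C \right)} = 0 \cdot \frac{1}{4} = 0$)
$H{\left(k \right)} = -14 + k^{2} + 4 k$ ($H{\left(k \right)} = \left(\left(-12 - 2 k + 6 k + k k\right) + 0\right) - 2 = \left(\left(-12 - 2 k + 6 k + k^{2}\right) + 0\right) - 2 = \left(\left(-12 + k^{2} + 4 k\right) + 0\right) - 2 = \left(-12 + k^{2} + 4 k\right) - 2 = -14 + k^{2} + 4 k$)
$\left(\left(0 \left(-1\right) 3 - H{\left(-2 \right)}\right) - 149\right)^{2} = \left(\left(0 \left(-1\right) 3 - \left(-14 + \left(-2\right)^{2} + 4 \left(-2\right)\right)\right) - 149\right)^{2} = \left(\left(0 \cdot 3 - \left(-14 + 4 - 8\right)\right) - 149\right)^{2} = \left(\left(0 - -18\right) - 149\right)^{2} = \left(\left(0 + 18\right) - 149\right)^{2} = \left(18 - 149\right)^{2} = \left(-131\right)^{2} = 17161$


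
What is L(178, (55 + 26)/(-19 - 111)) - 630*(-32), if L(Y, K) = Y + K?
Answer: 2643859/130 ≈ 20337.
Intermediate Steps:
L(Y, K) = K + Y
L(178, (55 + 26)/(-19 - 111)) - 630*(-32) = ((55 + 26)/(-19 - 111) + 178) - 630*(-32) = (81/(-130) + 178) - 1*(-20160) = (81*(-1/130) + 178) + 20160 = (-81/130 + 178) + 20160 = 23059/130 + 20160 = 2643859/130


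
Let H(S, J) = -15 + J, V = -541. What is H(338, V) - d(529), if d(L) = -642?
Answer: 86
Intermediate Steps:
H(338, V) - d(529) = (-15 - 541) - 1*(-642) = -556 + 642 = 86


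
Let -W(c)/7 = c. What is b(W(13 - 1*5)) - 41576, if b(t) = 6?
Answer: -41570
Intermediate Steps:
W(c) = -7*c
b(W(13 - 1*5)) - 41576 = 6 - 41576 = -41570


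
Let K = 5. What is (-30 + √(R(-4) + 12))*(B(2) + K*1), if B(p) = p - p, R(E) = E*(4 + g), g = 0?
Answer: -150 + 10*I ≈ -150.0 + 10.0*I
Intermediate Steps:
R(E) = 4*E (R(E) = E*(4 + 0) = E*4 = 4*E)
B(p) = 0
(-30 + √(R(-4) + 12))*(B(2) + K*1) = (-30 + √(4*(-4) + 12))*(0 + 5*1) = (-30 + √(-16 + 12))*(0 + 5) = (-30 + √(-4))*5 = (-30 + 2*I)*5 = -150 + 10*I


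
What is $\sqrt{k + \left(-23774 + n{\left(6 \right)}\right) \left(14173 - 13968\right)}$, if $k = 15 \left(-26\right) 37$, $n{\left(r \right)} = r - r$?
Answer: $10 i \sqrt{48881} \approx 2210.9 i$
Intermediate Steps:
$n{\left(r \right)} = 0$
$k = -14430$ ($k = \left(-390\right) 37 = -14430$)
$\sqrt{k + \left(-23774 + n{\left(6 \right)}\right) \left(14173 - 13968\right)} = \sqrt{-14430 + \left(-23774 + 0\right) \left(14173 - 13968\right)} = \sqrt{-14430 - 4873670} = \sqrt{-4888100} = 10 i \sqrt{48881}$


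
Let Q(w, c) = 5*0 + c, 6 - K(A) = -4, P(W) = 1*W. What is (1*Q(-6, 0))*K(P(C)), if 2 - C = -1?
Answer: 0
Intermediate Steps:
C = 3 (C = 2 - 1*(-1) = 2 + 1 = 3)
P(W) = W
K(A) = 10 (K(A) = 6 - 1*(-4) = 6 + 4 = 10)
Q(w, c) = c (Q(w, c) = 0 + c = c)
(1*Q(-6, 0))*K(P(C)) = (1*0)*10 = 0*10 = 0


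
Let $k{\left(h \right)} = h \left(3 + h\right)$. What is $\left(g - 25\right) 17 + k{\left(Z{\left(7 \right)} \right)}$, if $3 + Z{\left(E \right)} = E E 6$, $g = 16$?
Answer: $85401$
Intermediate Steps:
$Z{\left(E \right)} = -3 + 6 E^{2}$ ($Z{\left(E \right)} = -3 + E E 6 = -3 + E^{2} \cdot 6 = -3 + 6 E^{2}$)
$\left(g - 25\right) 17 + k{\left(Z{\left(7 \right)} \right)} = \left(16 - 25\right) 17 + \left(-3 + 6 \cdot 7^{2}\right) \left(3 - \left(3 - 6 \cdot 7^{2}\right)\right) = \left(-9\right) 17 + \left(-3 + 6 \cdot 49\right) \left(3 + \left(-3 + 6 \cdot 49\right)\right) = -153 + \left(-3 + 294\right) \left(3 + \left(-3 + 294\right)\right) = -153 + 291 \left(3 + 291\right) = -153 + 291 \cdot 294 = -153 + 85554 = 85401$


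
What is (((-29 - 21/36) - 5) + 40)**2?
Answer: 4225/144 ≈ 29.340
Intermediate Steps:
(((-29 - 21/36) - 5) + 40)**2 = (((-29 - 21*1/36) - 5) + 40)**2 = (((-29 - 7/12) - 5) + 40)**2 = ((-355/12 - 5) + 40)**2 = (-415/12 + 40)**2 = (65/12)**2 = 4225/144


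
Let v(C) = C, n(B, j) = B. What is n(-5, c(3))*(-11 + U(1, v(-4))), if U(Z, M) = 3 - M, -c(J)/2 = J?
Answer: 20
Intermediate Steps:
c(J) = -2*J
n(-5, c(3))*(-11 + U(1, v(-4))) = -5*(-11 + (3 - 1*(-4))) = -5*(-11 + (3 + 4)) = -5*(-11 + 7) = -5*(-4) = 20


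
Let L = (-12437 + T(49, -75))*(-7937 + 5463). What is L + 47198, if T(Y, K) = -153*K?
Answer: 2427186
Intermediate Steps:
L = 2379988 (L = (-12437 - 153*(-75))*(-7937 + 5463) = (-12437 + 11475)*(-2474) = -962*(-2474) = 2379988)
L + 47198 = 2379988 + 47198 = 2427186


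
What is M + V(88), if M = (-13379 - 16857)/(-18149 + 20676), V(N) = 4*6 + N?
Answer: 252788/2527 ≈ 100.03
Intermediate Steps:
V(N) = 24 + N
M = -30236/2527 ≈ -11.965
M + V(88) = -30236/2527 + (24 + 88) = -30236/2527 + 112 = 252788/2527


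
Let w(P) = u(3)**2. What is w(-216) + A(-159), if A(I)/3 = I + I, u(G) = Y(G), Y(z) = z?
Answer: -945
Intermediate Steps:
u(G) = G
w(P) = 9 (w(P) = 3**2 = 9)
A(I) = 6*I (A(I) = 3*(I + I) = 3*(2*I) = 6*I)
w(-216) + A(-159) = 9 + 6*(-159) = 9 - 954 = -945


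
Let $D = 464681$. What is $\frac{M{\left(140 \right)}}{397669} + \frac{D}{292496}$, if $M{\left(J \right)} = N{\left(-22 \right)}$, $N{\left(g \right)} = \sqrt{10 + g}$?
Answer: $\frac{464681}{292496} + \frac{2 i \sqrt{3}}{397669} \approx 1.5887 + 8.711 \cdot 10^{-6} i$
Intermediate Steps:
$M{\left(J \right)} = 2 i \sqrt{3}$ ($M{\left(J \right)} = \sqrt{10 - 22} = \sqrt{-12} = 2 i \sqrt{3}$)
$\frac{M{\left(140 \right)}}{397669} + \frac{D}{292496} = \frac{2 i \sqrt{3}}{397669} + \frac{464681}{292496} = \frac{464681}{292496} + \frac{2 i \sqrt{3}}{397669}$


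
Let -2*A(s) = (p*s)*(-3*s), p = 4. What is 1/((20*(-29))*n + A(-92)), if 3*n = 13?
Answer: 3/144812 ≈ 2.0717e-5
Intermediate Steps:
n = 13/3 (n = (⅓)*13 = 13/3 ≈ 4.3333)
A(s) = 6*s² (A(s) = -4*s*(-3*s)/2 = -(-6)*s² = 6*s²)
1/((20*(-29))*n + A(-92)) = 1/((20*(-29))*(13/3) + 6*(-92)²) = 1/(-580*13/3 + 6*8464) = 1/(-7540/3 + 50784) = 1/(144812/3) = 3/144812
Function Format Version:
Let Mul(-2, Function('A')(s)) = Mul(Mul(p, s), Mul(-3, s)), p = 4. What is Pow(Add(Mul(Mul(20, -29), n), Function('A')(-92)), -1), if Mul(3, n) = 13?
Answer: Rational(3, 144812) ≈ 2.0717e-5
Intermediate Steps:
n = Rational(13, 3) (n = Mul(Rational(1, 3), 13) = Rational(13, 3) ≈ 4.3333)
Function('A')(s) = Mul(6, Pow(s, 2)) (Function('A')(s) = Mul(Rational(-1, 2), Mul(Mul(4, s), Mul(-3, s))) = Mul(Rational(-1, 2), Mul(-12, Pow(s, 2))) = Mul(6, Pow(s, 2)))
Pow(Add(Mul(Mul(20, -29), n), Function('A')(-92)), -1) = Pow(Add(Mul(Mul(20, -29), Rational(13, 3)), Mul(6, Pow(-92, 2))), -1) = Pow(Add(Mul(-580, Rational(13, 3)), Mul(6, 8464)), -1) = Pow(Add(Rational(-7540, 3), 50784), -1) = Pow(Rational(144812, 3), -1) = Rational(3, 144812)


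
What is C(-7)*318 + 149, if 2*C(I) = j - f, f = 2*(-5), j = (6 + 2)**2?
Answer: 11915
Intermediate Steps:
j = 64 (j = 8**2 = 64)
f = -10
C(I) = 37 (C(I) = (64 - 1*(-10))/2 = (64 + 10)/2 = (1/2)*74 = 37)
C(-7)*318 + 149 = 37*318 + 149 = 11766 + 149 = 11915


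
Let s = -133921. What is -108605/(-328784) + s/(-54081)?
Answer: 49904549069/17780967504 ≈ 2.8066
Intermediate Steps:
-108605/(-328784) + s/(-54081) = -108605/(-328784) - 133921/(-54081) = -108605*(-1/328784) - 133921*(-1/54081) = 108605/328784 + 133921/54081 = 49904549069/17780967504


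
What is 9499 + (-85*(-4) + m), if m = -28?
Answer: 9811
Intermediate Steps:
9499 + (-85*(-4) + m) = 9499 + (-85*(-4) - 28) = 9499 + (340 - 28) = 9499 + 312 = 9811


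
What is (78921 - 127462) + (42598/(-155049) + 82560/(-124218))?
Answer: -51939542572487/1069993149 ≈ -48542.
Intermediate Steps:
(78921 - 127462) + (42598/(-155049) + 82560/(-124218)) = -48541 + (42598*(-1/155049) + 82560*(-1/124218)) = -48541 + (-42598/155049 - 13760/20703) = -48541 - 1005126878/1069993149 = -51939542572487/1069993149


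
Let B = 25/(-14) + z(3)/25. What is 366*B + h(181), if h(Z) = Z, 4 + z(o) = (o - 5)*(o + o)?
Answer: -123692/175 ≈ -706.81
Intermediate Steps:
z(o) = -4 + 2*o*(-5 + o) (z(o) = -4 + (o - 5)*(o + o) = -4 + (-5 + o)*(2*o) = -4 + 2*o*(-5 + o))
B = -849/350 (B = 25/(-14) + (-4 - 10*3 + 2*3**2)/25 = 25*(-1/14) + (-4 - 30 + 2*9)*(1/25) = -25/14 + (-4 - 30 + 18)*(1/25) = -25/14 - 16*1/25 = -25/14 - 16/25 = -849/350 ≈ -2.4257)
366*B + h(181) = 366*(-849/350) + 181 = -155367/175 + 181 = -123692/175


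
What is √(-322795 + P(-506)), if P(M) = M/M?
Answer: 3*I*√35866 ≈ 568.15*I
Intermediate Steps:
P(M) = 1
√(-322795 + P(-506)) = √(-322795 + 1) = √(-322794) = 3*I*√35866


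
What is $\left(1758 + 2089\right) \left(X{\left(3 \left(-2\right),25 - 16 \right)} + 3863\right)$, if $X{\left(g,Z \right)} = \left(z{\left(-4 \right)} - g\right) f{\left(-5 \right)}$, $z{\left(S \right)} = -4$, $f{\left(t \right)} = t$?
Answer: $14822491$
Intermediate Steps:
$X{\left(g,Z \right)} = 20 + 5 g$ ($X{\left(g,Z \right)} = \left(-4 - g\right) \left(-5\right) = 20 + 5 g$)
$\left(1758 + 2089\right) \left(X{\left(3 \left(-2\right),25 - 16 \right)} + 3863\right) = \left(1758 + 2089\right) \left(\left(20 + 5 \cdot 3 \left(-2\right)\right) + 3863\right) = 3847 \left(\left(20 + 5 \left(-6\right)\right) + 3863\right) = 3847 \left(\left(20 - 30\right) + 3863\right) = 3847 \left(-10 + 3863\right) = 3847 \cdot 3853 = 14822491$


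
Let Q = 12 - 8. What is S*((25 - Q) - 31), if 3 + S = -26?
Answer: 290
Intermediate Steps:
Q = 4
S = -29 (S = -3 - 26 = -29)
S*((25 - Q) - 31) = -29*((25 - 1*4) - 31) = -29*((25 - 4) - 31) = -29*(21 - 31) = -29*(-10) = 290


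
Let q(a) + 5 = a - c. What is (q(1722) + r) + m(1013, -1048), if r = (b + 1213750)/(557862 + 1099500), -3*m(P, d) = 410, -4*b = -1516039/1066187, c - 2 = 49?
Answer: 10814858035625135/7068231274776 ≈ 1530.1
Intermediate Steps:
c = 51 (c = 2 + 49 = 51)
b = 1516039/4264748 (b = -(-1516039)/(4*1066187) = -1/4*(-1516039/1066187) = 1516039/4264748 ≈ 0.35548)
m(P, d) = -410/3 (m(P, d) = -1/3*410 = -410/3)
q(a) = -56 + a (q(a) = -5 + (a - 1*51) = -5 + (a - 51) = -5 + (-51 + a) = -56 + a)
r = 1725446467013/2356077091592 (r = (1516039/4264748 + 1213750)/(557862 + 1099500) = (5176339401039/4264748)/1657362 = (5176339401039/4264748)*(1/1657362) = 1725446467013/2356077091592 ≈ 0.73234)
(q(1722) + r) + m(1013, -1048) = ((-56 + 1722) + 1725446467013/2356077091592) - 410/3 = (1666 + 1725446467013/2356077091592) - 410/3 = 3926949881059285/2356077091592 - 410/3 = 10814858035625135/7068231274776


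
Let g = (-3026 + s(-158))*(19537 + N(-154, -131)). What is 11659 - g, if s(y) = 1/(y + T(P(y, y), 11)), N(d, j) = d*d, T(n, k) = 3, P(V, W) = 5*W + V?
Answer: 20288804988/155 ≈ 1.3090e+8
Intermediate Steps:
P(V, W) = V + 5*W
N(d, j) = d²
s(y) = 1/(3 + y) (s(y) = 1/(y + 3) = 1/(3 + y))
g = -20286997843/155 (g = (-3026 + 1/(3 - 158))*(19537 + (-154)²) = (-3026 + 1/(-155))*(19537 + 23716) = (-3026 - 1/155)*43253 = -469031/155*43253 = -20286997843/155 ≈ -1.3088e+8)
11659 - g = 11659 - 1*(-20286997843/155) = 11659 + 20286997843/155 = 20288804988/155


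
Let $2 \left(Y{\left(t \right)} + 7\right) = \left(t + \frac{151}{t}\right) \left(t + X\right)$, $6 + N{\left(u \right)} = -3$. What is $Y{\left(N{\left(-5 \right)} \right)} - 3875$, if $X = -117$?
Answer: $-2258$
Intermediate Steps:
$N{\left(u \right)} = -9$ ($N{\left(u \right)} = -6 - 3 = -9$)
$Y{\left(t \right)} = -7 + \frac{\left(-117 + t\right) \left(t + \frac{151}{t}\right)}{2}$ ($Y{\left(t \right)} = -7 + \frac{\left(t + \frac{151}{t}\right) \left(t - 117\right)}{2} = -7 + \frac{\left(t + \frac{151}{t}\right) \left(-117 + t\right)}{2} = -7 + \frac{\left(-117 + t\right) \left(t + \frac{151}{t}\right)}{2}$)
$Y{\left(N{\left(-5 \right)} \right)} - 3875 = \frac{-17667 - 9 \left(137 + \left(-9\right)^{2} - -1053\right)}{2 \left(-9\right)} - 3875 = \frac{1}{2} \left(- \frac{1}{9}\right) \left(-17667 - 9 \left(137 + 81 + 1053\right)\right) - 3875 = \frac{1}{2} \left(- \frac{1}{9}\right) \left(-17667 - 11439\right) - 3875 = \frac{1}{2} \left(- \frac{1}{9}\right) \left(-29106\right) - 3875 = 1617 - 3875 = -2258$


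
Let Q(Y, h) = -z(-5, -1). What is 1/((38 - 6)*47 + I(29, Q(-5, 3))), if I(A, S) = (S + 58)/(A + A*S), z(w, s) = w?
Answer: 58/87253 ≈ 0.00066473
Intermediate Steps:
Q(Y, h) = 5 (Q(Y, h) = -1*(-5) = 5)
I(A, S) = (58 + S)/(A + A*S)
1/((38 - 6)*47 + I(29, Q(-5, 3))) = 1/((38 - 6)*47 + (58 + 5)/(29*(1 + 5))) = 1/(32*47 + (1/29)*63/6) = 1/(1504 + (1/29)*(1/6)*63) = 1/(1504 + 21/58) = 1/(87253/58) = 58/87253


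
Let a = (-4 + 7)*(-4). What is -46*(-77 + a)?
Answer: 4094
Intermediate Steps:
a = -12 (a = 3*(-4) = -12)
-46*(-77 + a) = -46*(-77 - 12) = -46*(-89) = 4094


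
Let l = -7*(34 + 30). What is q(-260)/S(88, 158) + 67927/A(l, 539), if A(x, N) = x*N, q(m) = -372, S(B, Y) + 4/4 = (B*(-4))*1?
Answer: 65849353/85239616 ≈ 0.77252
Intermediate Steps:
S(B, Y) = -1 - 4*B (S(B, Y) = -1 + (B*(-4))*1 = -1 - 4*B*1 = -1 - 4*B)
l = -448 (l = -7*64 = -448)
A(x, N) = N*x
q(-260)/S(88, 158) + 67927/A(l, 539) = -372/(-1 - 4*88) + 67927/((539*(-448))) = -372/(-1 - 352) + 67927/(-241472) = -372/(-353) + 67927*(-1/241472) = -372*(-1/353) - 67927/241472 = 372/353 - 67927/241472 = 65849353/85239616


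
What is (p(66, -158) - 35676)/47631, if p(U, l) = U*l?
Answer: -15368/15877 ≈ -0.96794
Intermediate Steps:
(p(66, -158) - 35676)/47631 = (66*(-158) - 35676)/47631 = (-10428 - 35676)*(1/47631) = -46104*1/47631 = -15368/15877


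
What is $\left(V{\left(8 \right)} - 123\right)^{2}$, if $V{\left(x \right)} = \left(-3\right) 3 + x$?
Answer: $15376$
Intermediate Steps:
$V{\left(x \right)} = -9 + x$
$\left(V{\left(8 \right)} - 123\right)^{2} = \left(\left(-9 + 8\right) - 123\right)^{2} = \left(-1 - 123\right)^{2} = \left(-124\right)^{2} = 15376$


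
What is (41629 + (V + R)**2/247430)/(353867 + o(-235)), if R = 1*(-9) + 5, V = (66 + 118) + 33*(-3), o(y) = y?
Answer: 10300270031/87499165760 ≈ 0.11772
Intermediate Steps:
V = 85 (V = 184 - 99 = 85)
R = -4 (R = -9 + 5 = -4)
(41629 + (V + R)**2/247430)/(353867 + o(-235)) = (41629 + (85 - 4)**2/247430)/(353867 - 235) = (41629 + 81**2*(1/247430))/353632 = (41629 + 6561*(1/247430))*(1/353632) = (41629 + 6561/247430)*(1/353632) = (10300270031/247430)*(1/353632) = 10300270031/87499165760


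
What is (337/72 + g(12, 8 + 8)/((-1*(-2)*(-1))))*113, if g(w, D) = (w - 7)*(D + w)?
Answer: -531439/72 ≈ -7381.1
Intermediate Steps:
g(w, D) = (-7 + w)*(D + w)
(337/72 + g(12, 8 + 8)/((-1*(-2)*(-1))))*113 = (337/72 + (12**2 - 7*(8 + 8) - 7*12 + (8 + 8)*12)/((-1*(-2)*(-1))))*113 = (337*(1/72) + (144 - 7*16 - 84 + 16*12)/((2*(-1))))*113 = (337/72 + (144 - 112 - 84 + 192)/(-2))*113 = (337/72 + 140*(-1/2))*113 = (337/72 - 70)*113 = -4703/72*113 = -531439/72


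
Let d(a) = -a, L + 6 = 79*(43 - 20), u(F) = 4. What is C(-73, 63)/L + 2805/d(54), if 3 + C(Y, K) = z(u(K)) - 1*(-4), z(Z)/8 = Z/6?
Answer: -1693171/32598 ≈ -51.941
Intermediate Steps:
z(Z) = 4*Z/3 (z(Z) = 8*(Z/6) = 4*Z/3)
L = 1811 (L = -6 + 79*(43 - 20) = -6 + 79*23 = -6 + 1817 = 1811)
C(Y, K) = 19/3 (C(Y, K) = -3 + ((4/3)*4 - 1*(-4)) = -3 + (16/3 + 4) = -3 + 28/3 = 19/3)
C(-73, 63)/L + 2805/d(54) = (19/3)/1811 + 2805/((-1*54)) = (19/3)*(1/1811) + 2805/(-54) = 19/5433 + 2805*(-1/54) = 19/5433 - 935/18 = -1693171/32598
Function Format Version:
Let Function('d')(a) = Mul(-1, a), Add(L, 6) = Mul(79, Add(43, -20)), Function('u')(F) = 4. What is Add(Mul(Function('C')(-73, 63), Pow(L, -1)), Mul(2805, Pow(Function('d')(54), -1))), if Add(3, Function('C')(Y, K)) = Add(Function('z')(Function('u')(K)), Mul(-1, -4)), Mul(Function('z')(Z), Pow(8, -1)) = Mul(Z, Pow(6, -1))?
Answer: Rational(-1693171, 32598) ≈ -51.941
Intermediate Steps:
Function('z')(Z) = Mul(Rational(4, 3), Z) (Function('z')(Z) = Mul(8, Mul(Z, Pow(6, -1))) = Mul(8, Mul(Z, Rational(1, 6))) = Mul(8, Mul(Rational(1, 6), Z)) = Mul(Rational(4, 3), Z))
L = 1811 (L = Add(-6, Mul(79, Add(43, -20))) = Add(-6, Mul(79, 23)) = Add(-6, 1817) = 1811)
Function('C')(Y, K) = Rational(19, 3) (Function('C')(Y, K) = Add(-3, Add(Mul(Rational(4, 3), 4), Mul(-1, -4))) = Add(-3, Add(Rational(16, 3), 4)) = Add(-3, Rational(28, 3)) = Rational(19, 3))
Add(Mul(Function('C')(-73, 63), Pow(L, -1)), Mul(2805, Pow(Function('d')(54), -1))) = Add(Mul(Rational(19, 3), Pow(1811, -1)), Mul(2805, Pow(Mul(-1, 54), -1))) = Add(Mul(Rational(19, 3), Rational(1, 1811)), Mul(2805, Pow(-54, -1))) = Add(Rational(19, 5433), Mul(2805, Rational(-1, 54))) = Add(Rational(19, 5433), Rational(-935, 18)) = Rational(-1693171, 32598)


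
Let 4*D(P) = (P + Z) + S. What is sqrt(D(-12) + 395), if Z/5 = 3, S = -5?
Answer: sqrt(1578)/2 ≈ 19.862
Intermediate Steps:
Z = 15 (Z = 5*3 = 15)
D(P) = 5/2 + P/4 (D(P) = ((P + 15) - 5)/4 = ((15 + P) - 5)/4 = (10 + P)/4 = 5/2 + P/4)
sqrt(D(-12) + 395) = sqrt((5/2 + (1/4)*(-12)) + 395) = sqrt((5/2 - 3) + 395) = sqrt(-1/2 + 395) = sqrt(789/2) = sqrt(1578)/2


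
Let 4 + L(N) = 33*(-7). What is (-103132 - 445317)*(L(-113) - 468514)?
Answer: 257084920301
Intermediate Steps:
L(N) = -235 (L(N) = -4 + 33*(-7) = -4 - 231 = -235)
(-103132 - 445317)*(L(-113) - 468514) = (-103132 - 445317)*(-235 - 468514) = -548449*(-468749) = 257084920301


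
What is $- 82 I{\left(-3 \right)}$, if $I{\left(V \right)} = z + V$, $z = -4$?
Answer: $574$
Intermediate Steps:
$I{\left(V \right)} = -4 + V$
$- 82 I{\left(-3 \right)} = - 82 \left(-4 - 3\right) = \left(-82\right) \left(-7\right) = 574$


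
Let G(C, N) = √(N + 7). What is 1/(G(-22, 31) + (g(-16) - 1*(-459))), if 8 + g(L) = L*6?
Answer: 355/125987 - √38/125987 ≈ 0.0027688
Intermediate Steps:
g(L) = -8 + 6*L (g(L) = -8 + L*6 = -8 + 6*L)
G(C, N) = √(7 + N)
1/(G(-22, 31) + (g(-16) - 1*(-459))) = 1/(√(7 + 31) + ((-8 + 6*(-16)) - 1*(-459))) = 1/(√38 + ((-8 - 96) + 459)) = 1/(√38 + (-104 + 459)) = 1/(√38 + 355) = 1/(355 + √38)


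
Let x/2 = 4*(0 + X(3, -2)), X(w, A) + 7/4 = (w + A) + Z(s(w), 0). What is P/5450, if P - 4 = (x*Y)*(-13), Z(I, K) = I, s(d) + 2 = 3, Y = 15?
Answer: -193/2725 ≈ -0.070826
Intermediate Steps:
s(d) = 1 (s(d) = -2 + 3 = 1)
X(w, A) = -¾ + A + w (X(w, A) = -7/4 + ((w + A) + 1) = -7/4 + ((A + w) + 1) = -7/4 + (1 + A + w) = -¾ + A + w)
x = 2 (x = 2*(4*(0 + (-¾ - 2 + 3))) = 2*(4*(0 + ¼)) = 2*(4*(¼)) = 2*1 = 2)
P = -386 (P = 4 + (2*15)*(-13) = 4 + 30*(-13) = 4 - 390 = -386)
P/5450 = -386/5450 = -386*1/5450 = -193/2725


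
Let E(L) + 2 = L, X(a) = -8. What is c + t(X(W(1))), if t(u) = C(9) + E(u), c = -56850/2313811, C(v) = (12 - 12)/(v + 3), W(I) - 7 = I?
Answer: -23194960/2313811 ≈ -10.025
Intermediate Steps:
W(I) = 7 + I
C(v) = 0 (C(v) = 0/(3 + v) = 0)
E(L) = -2 + L
c = -56850/2313811 (c = -56850*1/2313811 = -56850/2313811 ≈ -0.024570)
t(u) = -2 + u (t(u) = 0 + (-2 + u) = -2 + u)
c + t(X(W(1))) = -56850/2313811 + (-2 - 8) = -56850/2313811 - 10 = -23194960/2313811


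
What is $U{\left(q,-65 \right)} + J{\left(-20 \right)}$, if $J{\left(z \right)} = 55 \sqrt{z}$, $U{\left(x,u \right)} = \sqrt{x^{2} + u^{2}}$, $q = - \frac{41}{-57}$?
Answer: $\frac{\sqrt{13728706}}{57} + 110 i \sqrt{5} \approx 65.004 + 245.97 i$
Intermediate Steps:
$q = \frac{41}{57}$ ($q = \left(-41\right) \left(- \frac{1}{57}\right) = \frac{41}{57} \approx 0.7193$)
$U{\left(x,u \right)} = \sqrt{u^{2} + x^{2}}$
$U{\left(q,-65 \right)} + J{\left(-20 \right)} = \sqrt{\left(-65\right)^{2} + \left(\frac{41}{57}\right)^{2}} + 55 \sqrt{-20} = \sqrt{4225 + \frac{1681}{3249}} + 55 \cdot 2 i \sqrt{5} = \sqrt{\frac{13728706}{3249}} + 110 i \sqrt{5} = \frac{\sqrt{13728706}}{57} + 110 i \sqrt{5}$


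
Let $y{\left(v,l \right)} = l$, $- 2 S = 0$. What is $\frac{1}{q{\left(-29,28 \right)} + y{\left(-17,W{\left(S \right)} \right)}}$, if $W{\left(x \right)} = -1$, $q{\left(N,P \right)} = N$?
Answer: $- \frac{1}{30} \approx -0.033333$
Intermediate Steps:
$S = 0$ ($S = \left(- \frac{1}{2}\right) 0 = 0$)
$\frac{1}{q{\left(-29,28 \right)} + y{\left(-17,W{\left(S \right)} \right)}} = \frac{1}{-29 - 1} = \frac{1}{-30} = - \frac{1}{30}$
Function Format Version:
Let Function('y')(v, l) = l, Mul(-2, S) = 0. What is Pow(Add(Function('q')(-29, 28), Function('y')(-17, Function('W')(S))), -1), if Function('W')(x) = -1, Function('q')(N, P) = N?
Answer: Rational(-1, 30) ≈ -0.033333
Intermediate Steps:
S = 0 (S = Mul(Rational(-1, 2), 0) = 0)
Pow(Add(Function('q')(-29, 28), Function('y')(-17, Function('W')(S))), -1) = Pow(Add(-29, -1), -1) = Pow(-30, -1) = Rational(-1, 30)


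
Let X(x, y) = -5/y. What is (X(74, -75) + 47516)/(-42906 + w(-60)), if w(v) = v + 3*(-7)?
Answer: -712741/644805 ≈ -1.1054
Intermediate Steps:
X(x, y) = -5/y
w(v) = -21 + v (w(v) = v - 21 = -21 + v)
(X(74, -75) + 47516)/(-42906 + w(-60)) = (-5/(-75) + 47516)/(-42906 + (-21 - 60)) = (-5*(-1/75) + 47516)/(-42906 - 81) = (1/15 + 47516)/(-42987) = (712741/15)*(-1/42987) = -712741/644805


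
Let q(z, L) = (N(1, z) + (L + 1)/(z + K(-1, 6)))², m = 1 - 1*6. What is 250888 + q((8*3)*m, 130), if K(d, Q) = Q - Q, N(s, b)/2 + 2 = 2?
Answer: 3612804361/14400 ≈ 2.5089e+5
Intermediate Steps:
m = -5 (m = 1 - 6 = -5)
N(s, b) = 0 (N(s, b) = -4 + 2*2 = -4 + 4 = 0)
K(d, Q) = 0
q(z, L) = (1 + L)²/z² (q(z, L) = (0 + (L + 1)/(z + 0))² = (0 + (1 + L)/z)² = ((1 + L)/z)² = (1 + L)²/z²)
250888 + q((8*3)*m, 130) = 250888 + (1 + 130)²/((8*3)*(-5))² = 250888 + 131²/(24*(-5))² = 250888 + 17161/(-120)² = 250888 + (1/14400)*17161 = 250888 + 17161/14400 = 3612804361/14400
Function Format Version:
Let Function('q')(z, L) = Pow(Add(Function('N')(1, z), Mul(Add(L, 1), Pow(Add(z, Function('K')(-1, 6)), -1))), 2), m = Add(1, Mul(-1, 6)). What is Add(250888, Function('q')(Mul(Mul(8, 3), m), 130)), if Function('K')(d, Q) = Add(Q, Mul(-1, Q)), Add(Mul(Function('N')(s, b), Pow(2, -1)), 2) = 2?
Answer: Rational(3612804361, 14400) ≈ 2.5089e+5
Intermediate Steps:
m = -5 (m = Add(1, -6) = -5)
Function('N')(s, b) = 0 (Function('N')(s, b) = Add(-4, Mul(2, 2)) = Add(-4, 4) = 0)
Function('K')(d, Q) = 0
Function('q')(z, L) = Mul(Pow(z, -2), Pow(Add(1, L), 2)) (Function('q')(z, L) = Pow(Add(0, Mul(Add(L, 1), Pow(Add(z, 0), -1))), 2) = Pow(Add(0, Mul(Add(1, L), Pow(z, -1))), 2) = Pow(Add(0, Mul(Pow(z, -1), Add(1, L))), 2) = Pow(Mul(Pow(z, -1), Add(1, L)), 2) = Mul(Pow(z, -2), Pow(Add(1, L), 2)))
Add(250888, Function('q')(Mul(Mul(8, 3), m), 130)) = Add(250888, Mul(Pow(Mul(Mul(8, 3), -5), -2), Pow(Add(1, 130), 2))) = Add(250888, Mul(Pow(Mul(24, -5), -2), Pow(131, 2))) = Add(250888, Mul(Pow(-120, -2), 17161)) = Add(250888, Mul(Rational(1, 14400), 17161)) = Add(250888, Rational(17161, 14400)) = Rational(3612804361, 14400)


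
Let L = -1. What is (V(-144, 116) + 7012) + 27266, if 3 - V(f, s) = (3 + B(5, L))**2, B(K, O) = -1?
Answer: 34277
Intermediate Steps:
V(f, s) = -1 (V(f, s) = 3 - (3 - 1)**2 = 3 - 1*2**2 = 3 - 1*4 = 3 - 4 = -1)
(V(-144, 116) + 7012) + 27266 = (-1 + 7012) + 27266 = 7011 + 27266 = 34277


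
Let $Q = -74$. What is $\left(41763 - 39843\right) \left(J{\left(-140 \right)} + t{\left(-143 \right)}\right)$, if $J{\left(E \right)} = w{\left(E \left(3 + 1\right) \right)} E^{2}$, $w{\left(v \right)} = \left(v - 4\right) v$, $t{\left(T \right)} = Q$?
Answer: $11885690737920$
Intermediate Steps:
$t{\left(T \right)} = -74$
$w{\left(v \right)} = v \left(-4 + v\right)$ ($w{\left(v \right)} = \left(-4 + v\right) v = v \left(-4 + v\right)$)
$J{\left(E \right)} = 4 E^{3} \left(-4 + 4 E\right)$ ($J{\left(E \right)} = E \left(3 + 1\right) \left(-4 + E \left(3 + 1\right)\right) E^{2} = E 4 \left(-4 + E 4\right) E^{2} = 4 E \left(-4 + 4 E\right) E^{2} = 4 E^{3} \left(-4 + 4 E\right)$)
$\left(41763 - 39843\right) \left(J{\left(-140 \right)} + t{\left(-143 \right)}\right) = \left(41763 - 39843\right) \left(16 \left(-140\right)^{3} \left(-1 - 140\right) - 74\right) = 1920 \left(16 \left(-2744000\right) \left(-141\right) - 74\right) = 1920 \left(6190464000 - 74\right) = 1920 \cdot 6190463926 = 11885690737920$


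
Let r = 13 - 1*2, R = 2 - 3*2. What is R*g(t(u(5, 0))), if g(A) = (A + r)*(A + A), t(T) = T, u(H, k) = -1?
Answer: 80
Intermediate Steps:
R = -4 (R = 2 - 6 = -4)
r = 11 (r = 13 - 2 = 11)
g(A) = 2*A*(11 + A) (g(A) = (A + 11)*(A + A) = (11 + A)*(2*A) = 2*A*(11 + A))
R*g(t(u(5, 0))) = -8*(-1)*(11 - 1) = -8*(-1)*10 = -4*(-20) = 80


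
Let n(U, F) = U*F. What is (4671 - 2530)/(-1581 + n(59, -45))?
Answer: -2141/4236 ≈ -0.50543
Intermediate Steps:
n(U, F) = F*U
(4671 - 2530)/(-1581 + n(59, -45)) = (4671 - 2530)/(-1581 - 45*59) = 2141/(-1581 - 2655) = 2141/(-4236) = 2141*(-1/4236) = -2141/4236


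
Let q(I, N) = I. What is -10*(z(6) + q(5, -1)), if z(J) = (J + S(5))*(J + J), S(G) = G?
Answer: -1370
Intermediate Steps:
z(J) = 2*J*(5 + J) (z(J) = (J + 5)*(J + J) = (5 + J)*(2*J) = 2*J*(5 + J))
-10*(z(6) + q(5, -1)) = -10*(2*6*(5 + 6) + 5) = -10*(2*6*11 + 5) = -10*(132 + 5) = -10*137 = -1370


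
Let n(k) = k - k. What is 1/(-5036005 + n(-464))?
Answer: -1/5036005 ≈ -1.9857e-7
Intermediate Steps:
n(k) = 0
1/(-5036005 + n(-464)) = 1/(-5036005 + 0) = 1/(-5036005) = -1/5036005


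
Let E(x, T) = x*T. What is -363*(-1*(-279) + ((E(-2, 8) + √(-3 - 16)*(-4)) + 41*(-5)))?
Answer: -21054 + 1452*I*√19 ≈ -21054.0 + 6329.1*I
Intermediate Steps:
E(x, T) = T*x
-363*(-1*(-279) + ((E(-2, 8) + √(-3 - 16)*(-4)) + 41*(-5))) = -363*(-1*(-279) + ((8*(-2) + √(-3 - 16)*(-4)) + 41*(-5))) = -363*(279 + ((-16 + √(-19)*(-4)) - 205)) = -363*(279 + ((-16 + (I*√19)*(-4)) - 205)) = -363*(279 + ((-16 - 4*I*√19) - 205)) = -363*(279 + (-221 - 4*I*√19)) = -363*(58 - 4*I*√19) = -21054 + 1452*I*√19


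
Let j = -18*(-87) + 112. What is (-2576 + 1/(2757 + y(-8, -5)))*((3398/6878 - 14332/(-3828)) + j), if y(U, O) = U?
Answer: -1351929671431238/311975763 ≈ -4.3334e+6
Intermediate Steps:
j = 1678 (j = 1566 + 112 = 1678)
(-2576 + 1/(2757 + y(-8, -5)))*((3398/6878 - 14332/(-3828)) + j) = (-2576 + 1/(2757 - 8))*((3398/6878 - 14332/(-3828)) + 1678) = (-2576 + 1/2749)*((3398*(1/6878) - 14332*(-1/3828)) + 1678) = (-2576 + 1/2749)*((1699/3439 + 3583/957) + 1678) = -7081423*(13947880/3291123 + 1678)/2749 = -7081423/2749*5536452274/3291123 = -1351929671431238/311975763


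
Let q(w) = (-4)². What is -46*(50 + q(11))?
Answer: -3036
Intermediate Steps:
q(w) = 16
-46*(50 + q(11)) = -46*(50 + 16) = -46*66 = -3036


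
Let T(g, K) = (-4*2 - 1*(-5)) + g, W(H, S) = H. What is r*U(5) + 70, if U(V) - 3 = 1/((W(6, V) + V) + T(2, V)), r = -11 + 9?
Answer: 319/5 ≈ 63.800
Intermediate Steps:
r = -2
T(g, K) = -3 + g (T(g, K) = (-8 + 5) + g = -3 + g)
U(V) = 3 + 1/(5 + V) (U(V) = 3 + 1/((6 + V) + (-3 + 2)) = 3 + 1/((6 + V) - 1) = 3 + 1/(5 + V))
r*U(5) + 70 = -2*(16 + 3*5)/(5 + 5) + 70 = -2*(16 + 15)/10 + 70 = -31/5 + 70 = 319/5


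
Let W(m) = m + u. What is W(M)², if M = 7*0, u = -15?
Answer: 225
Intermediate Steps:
M = 0
W(m) = -15 + m (W(m) = m - 15 = -15 + m)
W(M)² = (-15 + 0)² = (-15)² = 225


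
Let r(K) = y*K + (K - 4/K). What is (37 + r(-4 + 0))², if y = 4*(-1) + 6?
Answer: 676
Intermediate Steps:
y = 2 (y = -4 + 6 = 2)
r(K) = -4/K + 3*K (r(K) = 2*K + (K - 4/K) = -4/K + 3*K)
(37 + r(-4 + 0))² = (37 + (-4/(-4 + 0) + 3*(-4 + 0)))² = (37 + (-4/(-4) + 3*(-4)))² = (37 + (-4*(-¼) - 12))² = (37 + (1 - 12))² = (37 - 11)² = 26² = 676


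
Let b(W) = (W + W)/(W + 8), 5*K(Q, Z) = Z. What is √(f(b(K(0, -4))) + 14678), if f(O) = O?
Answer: 10*√1321/3 ≈ 121.15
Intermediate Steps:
K(Q, Z) = Z/5
b(W) = 2*W/(8 + W) (b(W) = (2*W)/(8 + W) = 2*W/(8 + W))
√(f(b(K(0, -4))) + 14678) = √(2*((⅕)*(-4))/(8 + (⅕)*(-4)) + 14678) = √(2*(-⅘)/(8 - ⅘) + 14678) = √(2*(-⅘)/(36/5) + 14678) = √(2*(-⅘)*(5/36) + 14678) = √(-2/9 + 14678) = √(132100/9) = 10*√1321/3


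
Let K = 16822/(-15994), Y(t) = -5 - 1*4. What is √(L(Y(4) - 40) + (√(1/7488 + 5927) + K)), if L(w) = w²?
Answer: √(3735126047850912 + 4988256702*√576957901)/1247532 ≈ 49.769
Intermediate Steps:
Y(t) = -9 (Y(t) = -5 - 4 = -9)
K = -8411/7997 (K = 16822*(-1/15994) = -8411/7997 ≈ -1.0518)
√(L(Y(4) - 40) + (√(1/7488 + 5927) + K)) = √((-9 - 40)² + (√(1/7488 + 5927) - 8411/7997)) = √((-49)² + (√(1/7488 + 5927) - 8411/7997)) = √(2401 + (√(44381377/7488) - 8411/7997)) = √(2401 + (√576957901/312 - 8411/7997)) = √(2401 + (-8411/7997 + √576957901/312)) = √(19192386/7997 + √576957901/312)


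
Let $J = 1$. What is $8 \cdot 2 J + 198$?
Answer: $214$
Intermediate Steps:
$8 \cdot 2 J + 198 = 8 \cdot 2 \cdot 1 + 198 = 16 \cdot 1 + 198 = 16 + 198 = 214$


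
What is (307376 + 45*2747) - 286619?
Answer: 144372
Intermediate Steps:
(307376 + 45*2747) - 286619 = (307376 + 123615) - 286619 = 430991 - 286619 = 144372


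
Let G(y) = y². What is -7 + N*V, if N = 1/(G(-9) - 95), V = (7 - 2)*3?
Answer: -113/14 ≈ -8.0714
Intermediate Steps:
V = 15 (V = 5*3 = 15)
N = -1/14 (N = 1/((-9)² - 95) = 1/(81 - 95) = 1/(-14) = -1/14 ≈ -0.071429)
-7 + N*V = -7 - 1/14*15 = -7 - 15/14 = -113/14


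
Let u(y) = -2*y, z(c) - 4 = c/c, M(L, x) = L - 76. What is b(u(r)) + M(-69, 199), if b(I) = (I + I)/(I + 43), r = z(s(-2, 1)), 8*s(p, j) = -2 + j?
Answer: -4805/33 ≈ -145.61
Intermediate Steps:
s(p, j) = -1/4 + j/8 (s(p, j) = (-2 + j)/8 = -1/4 + j/8)
M(L, x) = -76 + L
z(c) = 5 (z(c) = 4 + c/c = 4 + 1 = 5)
r = 5
b(I) = 2*I/(43 + I) (b(I) = (2*I)/(43 + I) = 2*I/(43 + I))
b(u(r)) + M(-69, 199) = 2*(-2*5)/(43 - 2*5) + (-76 - 69) = 2*(-10)/(43 - 10) - 145 = 2*(-10)/33 - 145 = 2*(-10)*(1/33) - 145 = -20/33 - 145 = -4805/33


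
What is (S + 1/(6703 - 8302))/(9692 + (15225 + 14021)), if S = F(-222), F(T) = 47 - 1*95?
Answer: -76753/62261862 ≈ -0.0012327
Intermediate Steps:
F(T) = -48 (F(T) = 47 - 95 = -48)
S = -48
(S + 1/(6703 - 8302))/(9692 + (15225 + 14021)) = (-48 + 1/(6703 - 8302))/(9692 + (15225 + 14021)) = (-48 + 1/(-1599))/(9692 + 29246) = (-48 - 1/1599)/38938 = -76753/1599*1/38938 = -76753/62261862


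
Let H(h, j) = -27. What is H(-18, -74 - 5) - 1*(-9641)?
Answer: 9614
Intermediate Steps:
H(-18, -74 - 5) - 1*(-9641) = -27 - 1*(-9641) = -27 + 9641 = 9614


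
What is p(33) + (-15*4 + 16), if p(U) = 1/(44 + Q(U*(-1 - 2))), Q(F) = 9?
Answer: -2331/53 ≈ -43.981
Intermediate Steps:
p(U) = 1/53 (p(U) = 1/(44 + 9) = 1/53)
p(33) + (-15*4 + 16) = 1/53 + (-15*4 + 16) = 1/53 + (-60 + 16) = 1/53 - 44 = -2331/53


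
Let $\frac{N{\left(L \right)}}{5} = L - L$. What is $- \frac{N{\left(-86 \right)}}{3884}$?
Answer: $0$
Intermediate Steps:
$N{\left(L \right)} = 0$ ($N{\left(L \right)} = 5 \left(L - L\right) = 5 \cdot 0 = 0$)
$- \frac{N{\left(-86 \right)}}{3884} = - \frac{0}{3884} = \left(-1\right) 0 = 0$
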